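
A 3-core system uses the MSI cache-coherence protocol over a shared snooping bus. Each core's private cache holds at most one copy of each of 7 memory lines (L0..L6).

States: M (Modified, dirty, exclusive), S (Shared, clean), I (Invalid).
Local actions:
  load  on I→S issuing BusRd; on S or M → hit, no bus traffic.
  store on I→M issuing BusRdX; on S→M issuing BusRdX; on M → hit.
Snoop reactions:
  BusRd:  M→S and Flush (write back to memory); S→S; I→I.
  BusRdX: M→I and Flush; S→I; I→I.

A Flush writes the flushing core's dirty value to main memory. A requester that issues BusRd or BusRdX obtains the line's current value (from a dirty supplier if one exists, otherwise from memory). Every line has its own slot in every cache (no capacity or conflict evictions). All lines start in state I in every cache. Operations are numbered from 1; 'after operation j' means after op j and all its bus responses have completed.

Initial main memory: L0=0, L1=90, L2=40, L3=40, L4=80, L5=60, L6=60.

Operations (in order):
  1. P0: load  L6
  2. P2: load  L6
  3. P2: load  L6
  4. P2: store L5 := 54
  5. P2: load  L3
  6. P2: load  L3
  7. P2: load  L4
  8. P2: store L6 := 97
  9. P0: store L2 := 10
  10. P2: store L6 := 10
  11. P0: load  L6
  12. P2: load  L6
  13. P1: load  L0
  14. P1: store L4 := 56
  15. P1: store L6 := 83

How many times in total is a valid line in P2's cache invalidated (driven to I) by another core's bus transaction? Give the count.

step 1: P0: load  L6  ⟶  SII  (L6)  txn=BusRd  M[L6]=60
step 2: P2: load  L6  ⟶  SIS  (L6)  txn=BusRd  M[L6]=60
step 3: P2: load  L6  ⟶  SIS  (L6)  txn=∅  M[L6]=60
step 4: P2: store L5 := 54  ⟶  IIM  (L5)  txn=BusRdX  M[L5]=60
step 5: P2: load  L3  ⟶  IIS  (L3)  txn=BusRd  M[L3]=40
step 6: P2: load  L3  ⟶  IIS  (L3)  txn=∅  M[L3]=40
step 7: P2: load  L4  ⟶  IIS  (L4)  txn=BusRd  M[L4]=80
step 8: P2: store L6 := 97  ⟶  IIM  (L6)  txn=BusRdX  M[L6]=60
step 9: P0: store L2 := 10  ⟶  MII  (L2)  txn=BusRdX  M[L2]=40
step 10: P2: store L6 := 10  ⟶  IIM  (L6)  txn=∅  M[L6]=60
step 11: P0: load  L6  ⟶  SIS  (L6)  txn=BusRd+Flush  M[L6]=10
step 12: P2: load  L6  ⟶  SIS  (L6)  txn=∅  M[L6]=10
step 13: P1: load  L0  ⟶  ISI  (L0)  txn=BusRd  M[L0]=0
step 14: P1: store L4 := 56  ⟶  IMI  (L4)  txn=BusRdX  M[L4]=80
step 15: P1: store L6 := 83  ⟶  IMI  (L6)  txn=BusRdX  M[L6]=10

invalidations = 2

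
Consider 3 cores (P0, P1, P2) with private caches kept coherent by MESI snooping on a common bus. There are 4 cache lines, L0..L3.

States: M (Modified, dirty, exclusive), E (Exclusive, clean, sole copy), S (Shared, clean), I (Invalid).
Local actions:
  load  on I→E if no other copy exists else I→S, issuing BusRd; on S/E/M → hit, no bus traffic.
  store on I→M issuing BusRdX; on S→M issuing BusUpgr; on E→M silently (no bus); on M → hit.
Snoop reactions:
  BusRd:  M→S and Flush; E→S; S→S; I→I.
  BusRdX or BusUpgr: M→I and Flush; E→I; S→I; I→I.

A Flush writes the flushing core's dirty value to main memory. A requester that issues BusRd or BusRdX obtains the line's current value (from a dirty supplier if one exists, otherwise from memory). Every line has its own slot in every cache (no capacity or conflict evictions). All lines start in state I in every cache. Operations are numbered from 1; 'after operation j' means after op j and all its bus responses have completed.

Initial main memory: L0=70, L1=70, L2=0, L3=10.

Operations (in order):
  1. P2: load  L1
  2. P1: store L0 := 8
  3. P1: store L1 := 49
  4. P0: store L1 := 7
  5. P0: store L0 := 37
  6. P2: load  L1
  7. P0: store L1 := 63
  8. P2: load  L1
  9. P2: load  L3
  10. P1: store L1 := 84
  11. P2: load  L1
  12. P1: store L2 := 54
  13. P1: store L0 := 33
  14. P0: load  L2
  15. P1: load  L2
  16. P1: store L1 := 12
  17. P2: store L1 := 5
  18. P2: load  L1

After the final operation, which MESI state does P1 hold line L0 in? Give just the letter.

step 1: P2: load  L1  ⟶  IIE  (L1)  txn=BusRd  M[L1]=70
step 2: P1: store L0 := 8  ⟶  IMI  (L0)  txn=BusRdX  M[L0]=70
step 3: P1: store L1 := 49  ⟶  IMI  (L1)  txn=BusRdX  M[L1]=70
step 4: P0: store L1 := 7  ⟶  MII  (L1)  txn=BusRdX+Flush  M[L1]=49
step 5: P0: store L0 := 37  ⟶  MII  (L0)  txn=BusRdX+Flush  M[L0]=8
step 6: P2: load  L1  ⟶  SIS  (L1)  txn=BusRd+Flush  M[L1]=7
step 7: P0: store L1 := 63  ⟶  MII  (L1)  txn=BusUpgr  M[L1]=7
step 8: P2: load  L1  ⟶  SIS  (L1)  txn=BusRd+Flush  M[L1]=63
step 9: P2: load  L3  ⟶  IIE  (L3)  txn=BusRd  M[L3]=10
step 10: P1: store L1 := 84  ⟶  IMI  (L1)  txn=BusRdX  M[L1]=63
step 11: P2: load  L1  ⟶  ISS  (L1)  txn=BusRd+Flush  M[L1]=84
step 12: P1: store L2 := 54  ⟶  IMI  (L2)  txn=BusRdX  M[L2]=0
step 13: P1: store L0 := 33  ⟶  IMI  (L0)  txn=BusRdX+Flush  M[L0]=37
step 14: P0: load  L2  ⟶  SSI  (L2)  txn=BusRd+Flush  M[L2]=54
step 15: P1: load  L2  ⟶  SSI  (L2)  txn=∅  M[L2]=54
step 16: P1: store L1 := 12  ⟶  IMI  (L1)  txn=BusUpgr  M[L1]=84
step 17: P2: store L1 := 5  ⟶  IIM  (L1)  txn=BusRdX+Flush  M[L1]=12
step 18: P2: load  L1  ⟶  IIM  (L1)  txn=∅  M[L1]=12

state = M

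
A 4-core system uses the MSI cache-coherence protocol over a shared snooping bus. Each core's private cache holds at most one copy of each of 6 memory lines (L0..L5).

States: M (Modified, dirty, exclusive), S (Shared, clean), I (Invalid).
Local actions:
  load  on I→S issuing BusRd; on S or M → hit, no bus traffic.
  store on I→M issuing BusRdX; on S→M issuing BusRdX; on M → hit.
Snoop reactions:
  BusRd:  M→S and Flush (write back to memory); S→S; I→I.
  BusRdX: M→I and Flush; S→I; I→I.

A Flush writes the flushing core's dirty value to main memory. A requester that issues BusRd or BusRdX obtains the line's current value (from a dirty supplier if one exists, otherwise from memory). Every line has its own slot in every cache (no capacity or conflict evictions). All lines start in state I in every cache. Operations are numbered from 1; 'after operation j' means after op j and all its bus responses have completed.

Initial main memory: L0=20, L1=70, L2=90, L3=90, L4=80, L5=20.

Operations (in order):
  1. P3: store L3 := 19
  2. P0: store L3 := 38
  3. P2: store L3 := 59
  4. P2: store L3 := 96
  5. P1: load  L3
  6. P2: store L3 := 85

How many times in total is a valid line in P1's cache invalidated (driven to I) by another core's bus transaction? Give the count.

invalidations = 1

1. P3: store L3 := 19  bus=[BusRdX]  L3: P0=I P1=I P2=I P3=M  mem[L3]=90
2. P0: store L3 := 38  bus=[BusRdX,Flush]  L3: P0=M P1=I P2=I P3=I  mem[L3]=19
3. P2: store L3 := 59  bus=[BusRdX,Flush]  L3: P0=I P1=I P2=M P3=I  mem[L3]=38
4. P2: store L3 := 96  bus=[-]  L3: P0=I P1=I P2=M P3=I  mem[L3]=38
5. P1: load  L3  bus=[BusRd,Flush]  L3: P0=I P1=S P2=S P3=I  mem[L3]=96
6. P2: store L3 := 85  bus=[BusRdX]  L3: P0=I P1=I P2=M P3=I  mem[L3]=96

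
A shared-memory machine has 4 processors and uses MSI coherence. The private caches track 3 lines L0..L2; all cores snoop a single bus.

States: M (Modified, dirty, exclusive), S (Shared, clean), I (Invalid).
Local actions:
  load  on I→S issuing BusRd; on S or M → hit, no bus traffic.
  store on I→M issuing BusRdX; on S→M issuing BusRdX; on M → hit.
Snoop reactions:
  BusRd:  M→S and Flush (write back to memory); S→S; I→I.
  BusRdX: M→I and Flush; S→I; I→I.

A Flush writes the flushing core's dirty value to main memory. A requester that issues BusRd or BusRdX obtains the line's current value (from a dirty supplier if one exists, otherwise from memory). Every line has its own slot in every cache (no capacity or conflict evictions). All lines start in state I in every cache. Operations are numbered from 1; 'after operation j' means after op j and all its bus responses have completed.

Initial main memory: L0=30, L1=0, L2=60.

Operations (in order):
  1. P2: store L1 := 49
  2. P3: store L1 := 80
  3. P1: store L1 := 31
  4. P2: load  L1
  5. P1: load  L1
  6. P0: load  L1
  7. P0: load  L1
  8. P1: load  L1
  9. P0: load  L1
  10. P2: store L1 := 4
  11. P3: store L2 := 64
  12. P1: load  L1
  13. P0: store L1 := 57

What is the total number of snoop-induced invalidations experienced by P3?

invalidations = 1

[1] P2: store L1 := 49 | P0:I, P1:I, P2:M(49), P3:I | bus: BusRdX
[2] P3: store L1 := 80 | P0:I, P1:I, P2:I, P3:M(80) | bus: BusRdX,Flush
[3] P1: store L1 := 31 | P0:I, P1:M(31), P2:I, P3:I | bus: BusRdX,Flush
[4] P2: load  L1 | P0:I, P1:S(31), P2:S(31), P3:I | bus: BusRd,Flush
[5] P1: load  L1 | P0:I, P1:S(31), P2:S(31), P3:I | bus: none
[6] P0: load  L1 | P0:S(31), P1:S(31), P2:S(31), P3:I | bus: BusRd
[7] P0: load  L1 | P0:S(31), P1:S(31), P2:S(31), P3:I | bus: none
[8] P1: load  L1 | P0:S(31), P1:S(31), P2:S(31), P3:I | bus: none
[9] P0: load  L1 | P0:S(31), P1:S(31), P2:S(31), P3:I | bus: none
[10] P2: store L1 := 4 | P0:I, P1:I, P2:M(4), P3:I | bus: BusRdX
[11] P3: store L2 := 64 | P0:I, P1:I, P2:I, P3:M(64) | bus: BusRdX
[12] P1: load  L1 | P0:I, P1:S(4), P2:S(4), P3:I | bus: BusRd,Flush
[13] P0: store L1 := 57 | P0:M(57), P1:I, P2:I, P3:I | bus: BusRdX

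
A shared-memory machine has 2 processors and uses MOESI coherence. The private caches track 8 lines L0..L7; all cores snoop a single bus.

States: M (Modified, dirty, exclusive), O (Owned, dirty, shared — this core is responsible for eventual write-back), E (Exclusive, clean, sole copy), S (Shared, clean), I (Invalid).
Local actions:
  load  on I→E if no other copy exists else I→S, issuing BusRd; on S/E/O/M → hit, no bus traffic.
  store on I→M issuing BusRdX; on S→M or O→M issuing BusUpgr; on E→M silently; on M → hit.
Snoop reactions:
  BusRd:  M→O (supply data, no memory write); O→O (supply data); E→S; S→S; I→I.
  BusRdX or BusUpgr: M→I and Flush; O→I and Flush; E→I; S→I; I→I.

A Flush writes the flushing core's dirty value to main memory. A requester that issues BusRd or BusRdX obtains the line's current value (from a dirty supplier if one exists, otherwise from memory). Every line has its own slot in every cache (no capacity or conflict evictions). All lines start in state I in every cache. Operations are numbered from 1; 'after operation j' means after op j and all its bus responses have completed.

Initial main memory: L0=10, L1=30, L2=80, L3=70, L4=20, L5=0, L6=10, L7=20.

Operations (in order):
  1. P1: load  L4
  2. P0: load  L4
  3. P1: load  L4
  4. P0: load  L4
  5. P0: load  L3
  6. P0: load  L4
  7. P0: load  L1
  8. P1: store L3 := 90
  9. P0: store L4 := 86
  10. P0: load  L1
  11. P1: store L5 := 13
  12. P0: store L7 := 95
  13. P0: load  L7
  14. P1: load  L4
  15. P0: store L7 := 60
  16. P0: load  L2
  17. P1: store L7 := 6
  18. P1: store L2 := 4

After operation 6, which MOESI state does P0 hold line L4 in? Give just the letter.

state = S

step 1: P1: load  L4  ⟶  IE  (L4)  txn=BusRd  M[L4]=20
step 2: P0: load  L4  ⟶  SS  (L4)  txn=BusRd  M[L4]=20
step 3: P1: load  L4  ⟶  SS  (L4)  txn=∅  M[L4]=20
step 4: P0: load  L4  ⟶  SS  (L4)  txn=∅  M[L4]=20
step 5: P0: load  L3  ⟶  EI  (L3)  txn=BusRd  M[L3]=70
step 6: P0: load  L4  ⟶  SS  (L4)  txn=∅  M[L4]=20
step 7: P0: load  L1  ⟶  EI  (L1)  txn=BusRd  M[L1]=30
step 8: P1: store L3 := 90  ⟶  IM  (L3)  txn=BusRdX  M[L3]=70
step 9: P0: store L4 := 86  ⟶  MI  (L4)  txn=BusUpgr  M[L4]=20
step 10: P0: load  L1  ⟶  EI  (L1)  txn=∅  M[L1]=30
step 11: P1: store L5 := 13  ⟶  IM  (L5)  txn=BusRdX  M[L5]=0
step 12: P0: store L7 := 95  ⟶  MI  (L7)  txn=BusRdX  M[L7]=20
step 13: P0: load  L7  ⟶  MI  (L7)  txn=∅  M[L7]=20
step 14: P1: load  L4  ⟶  OS  (L4)  txn=BusRd  M[L4]=20
step 15: P0: store L7 := 60  ⟶  MI  (L7)  txn=∅  M[L7]=20
step 16: P0: load  L2  ⟶  EI  (L2)  txn=BusRd  M[L2]=80
step 17: P1: store L7 := 6  ⟶  IM  (L7)  txn=BusRdX+Flush  M[L7]=60
step 18: P1: store L2 := 4  ⟶  IM  (L2)  txn=BusRdX  M[L2]=80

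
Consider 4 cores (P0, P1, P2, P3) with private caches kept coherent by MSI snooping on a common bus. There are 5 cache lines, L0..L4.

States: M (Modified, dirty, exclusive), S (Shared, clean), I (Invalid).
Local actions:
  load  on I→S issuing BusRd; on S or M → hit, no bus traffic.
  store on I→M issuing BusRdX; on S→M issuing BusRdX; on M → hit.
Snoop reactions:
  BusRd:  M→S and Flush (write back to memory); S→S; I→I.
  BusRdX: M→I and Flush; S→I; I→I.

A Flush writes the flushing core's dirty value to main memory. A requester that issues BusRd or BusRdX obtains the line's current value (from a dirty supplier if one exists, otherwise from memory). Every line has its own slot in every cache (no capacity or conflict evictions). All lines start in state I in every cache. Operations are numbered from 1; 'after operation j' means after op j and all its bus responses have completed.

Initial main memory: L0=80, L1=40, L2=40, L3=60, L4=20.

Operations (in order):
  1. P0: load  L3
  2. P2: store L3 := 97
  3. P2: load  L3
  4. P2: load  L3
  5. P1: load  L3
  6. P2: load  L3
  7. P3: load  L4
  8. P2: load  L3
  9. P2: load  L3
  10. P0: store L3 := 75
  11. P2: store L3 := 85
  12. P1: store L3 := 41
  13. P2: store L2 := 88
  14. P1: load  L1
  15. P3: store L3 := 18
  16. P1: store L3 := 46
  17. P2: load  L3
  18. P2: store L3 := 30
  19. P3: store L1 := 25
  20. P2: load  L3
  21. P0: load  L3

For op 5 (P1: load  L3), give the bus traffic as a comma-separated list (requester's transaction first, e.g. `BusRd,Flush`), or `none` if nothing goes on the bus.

bus = BusRd,Flush

1. P0: load  L3  bus=[BusRd]  L3: P0=S P1=I P2=I P3=I  mem[L3]=60
2. P2: store L3 := 97  bus=[BusRdX]  L3: P0=I P1=I P2=M P3=I  mem[L3]=60
3. P2: load  L3  bus=[-]  L3: P0=I P1=I P2=M P3=I  mem[L3]=60
4. P2: load  L3  bus=[-]  L3: P0=I P1=I P2=M P3=I  mem[L3]=60
5. P1: load  L3  bus=[BusRd,Flush]  L3: P0=I P1=S P2=S P3=I  mem[L3]=97
6. P2: load  L3  bus=[-]  L3: P0=I P1=S P2=S P3=I  mem[L3]=97
7. P3: load  L4  bus=[BusRd]  L4: P0=I P1=I P2=I P3=S  mem[L4]=20
8. P2: load  L3  bus=[-]  L3: P0=I P1=S P2=S P3=I  mem[L3]=97
9. P2: load  L3  bus=[-]  L3: P0=I P1=S P2=S P3=I  mem[L3]=97
10. P0: store L3 := 75  bus=[BusRdX]  L3: P0=M P1=I P2=I P3=I  mem[L3]=97
11. P2: store L3 := 85  bus=[BusRdX,Flush]  L3: P0=I P1=I P2=M P3=I  mem[L3]=75
12. P1: store L3 := 41  bus=[BusRdX,Flush]  L3: P0=I P1=M P2=I P3=I  mem[L3]=85
13. P2: store L2 := 88  bus=[BusRdX]  L2: P0=I P1=I P2=M P3=I  mem[L2]=40
14. P1: load  L1  bus=[BusRd]  L1: P0=I P1=S P2=I P3=I  mem[L1]=40
15. P3: store L3 := 18  bus=[BusRdX,Flush]  L3: P0=I P1=I P2=I P3=M  mem[L3]=41
16. P1: store L3 := 46  bus=[BusRdX,Flush]  L3: P0=I P1=M P2=I P3=I  mem[L3]=18
17. P2: load  L3  bus=[BusRd,Flush]  L3: P0=I P1=S P2=S P3=I  mem[L3]=46
18. P2: store L3 := 30  bus=[BusRdX]  L3: P0=I P1=I P2=M P3=I  mem[L3]=46
19. P3: store L1 := 25  bus=[BusRdX]  L1: P0=I P1=I P2=I P3=M  mem[L1]=40
20. P2: load  L3  bus=[-]  L3: P0=I P1=I P2=M P3=I  mem[L3]=46
21. P0: load  L3  bus=[BusRd,Flush]  L3: P0=S P1=I P2=S P3=I  mem[L3]=30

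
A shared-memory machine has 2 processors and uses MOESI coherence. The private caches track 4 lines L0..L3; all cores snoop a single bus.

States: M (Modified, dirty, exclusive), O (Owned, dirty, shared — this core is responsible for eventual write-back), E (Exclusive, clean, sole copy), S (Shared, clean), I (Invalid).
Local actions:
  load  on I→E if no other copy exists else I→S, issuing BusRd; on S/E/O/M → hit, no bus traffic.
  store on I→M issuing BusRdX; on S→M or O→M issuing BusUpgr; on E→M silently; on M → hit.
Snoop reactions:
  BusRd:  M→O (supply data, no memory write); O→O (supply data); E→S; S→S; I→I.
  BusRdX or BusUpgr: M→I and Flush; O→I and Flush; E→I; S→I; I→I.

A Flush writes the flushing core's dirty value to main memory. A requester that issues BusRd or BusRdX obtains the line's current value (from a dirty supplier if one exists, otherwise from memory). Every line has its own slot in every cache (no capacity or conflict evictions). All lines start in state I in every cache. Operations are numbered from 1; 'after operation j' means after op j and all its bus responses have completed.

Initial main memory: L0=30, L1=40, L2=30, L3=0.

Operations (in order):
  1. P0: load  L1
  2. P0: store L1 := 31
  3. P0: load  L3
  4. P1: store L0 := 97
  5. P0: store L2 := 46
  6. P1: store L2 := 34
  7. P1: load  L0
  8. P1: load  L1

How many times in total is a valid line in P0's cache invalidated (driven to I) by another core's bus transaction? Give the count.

invalidations = 1

[1] P0: load  L1 | P0:E(40), P1:I | bus: BusRd
[2] P0: store L1 := 31 | P0:M(31), P1:I | bus: none
[3] P0: load  L3 | P0:E(0), P1:I | bus: BusRd
[4] P1: store L0 := 97 | P0:I, P1:M(97) | bus: BusRdX
[5] P0: store L2 := 46 | P0:M(46), P1:I | bus: BusRdX
[6] P1: store L2 := 34 | P0:I, P1:M(34) | bus: BusRdX,Flush
[7] P1: load  L0 | P0:I, P1:M(97) | bus: none
[8] P1: load  L1 | P0:O(31), P1:S(31) | bus: BusRd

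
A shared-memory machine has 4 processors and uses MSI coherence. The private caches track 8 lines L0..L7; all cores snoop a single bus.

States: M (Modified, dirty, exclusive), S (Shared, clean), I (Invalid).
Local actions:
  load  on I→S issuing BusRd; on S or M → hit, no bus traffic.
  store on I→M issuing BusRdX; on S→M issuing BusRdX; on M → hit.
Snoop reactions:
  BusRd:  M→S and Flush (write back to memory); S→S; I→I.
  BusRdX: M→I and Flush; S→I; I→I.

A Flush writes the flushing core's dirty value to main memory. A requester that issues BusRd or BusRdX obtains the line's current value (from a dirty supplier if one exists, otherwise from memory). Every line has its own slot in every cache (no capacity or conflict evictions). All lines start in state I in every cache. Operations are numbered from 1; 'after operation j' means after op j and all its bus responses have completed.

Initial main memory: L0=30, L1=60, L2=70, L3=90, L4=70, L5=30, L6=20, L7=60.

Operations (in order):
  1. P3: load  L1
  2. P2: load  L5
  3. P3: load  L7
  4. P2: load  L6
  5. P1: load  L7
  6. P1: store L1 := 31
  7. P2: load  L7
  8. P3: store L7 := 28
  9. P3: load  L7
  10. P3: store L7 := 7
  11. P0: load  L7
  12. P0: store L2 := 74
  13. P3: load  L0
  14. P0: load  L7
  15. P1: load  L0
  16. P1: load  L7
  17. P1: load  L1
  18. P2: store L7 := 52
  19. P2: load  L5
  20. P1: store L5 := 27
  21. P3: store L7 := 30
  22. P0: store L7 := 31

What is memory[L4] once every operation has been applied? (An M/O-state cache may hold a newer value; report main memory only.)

memory[L4] = 70

1. P3: load  L1  bus=[BusRd]  L1: P0=I P1=I P2=I P3=S  mem[L1]=60
2. P2: load  L5  bus=[BusRd]  L5: P0=I P1=I P2=S P3=I  mem[L5]=30
3. P3: load  L7  bus=[BusRd]  L7: P0=I P1=I P2=I P3=S  mem[L7]=60
4. P2: load  L6  bus=[BusRd]  L6: P0=I P1=I P2=S P3=I  mem[L6]=20
5. P1: load  L7  bus=[BusRd]  L7: P0=I P1=S P2=I P3=S  mem[L7]=60
6. P1: store L1 := 31  bus=[BusRdX]  L1: P0=I P1=M P2=I P3=I  mem[L1]=60
7. P2: load  L7  bus=[BusRd]  L7: P0=I P1=S P2=S P3=S  mem[L7]=60
8. P3: store L7 := 28  bus=[BusRdX]  L7: P0=I P1=I P2=I P3=M  mem[L7]=60
9. P3: load  L7  bus=[-]  L7: P0=I P1=I P2=I P3=M  mem[L7]=60
10. P3: store L7 := 7  bus=[-]  L7: P0=I P1=I P2=I P3=M  mem[L7]=60
11. P0: load  L7  bus=[BusRd,Flush]  L7: P0=S P1=I P2=I P3=S  mem[L7]=7
12. P0: store L2 := 74  bus=[BusRdX]  L2: P0=M P1=I P2=I P3=I  mem[L2]=70
13. P3: load  L0  bus=[BusRd]  L0: P0=I P1=I P2=I P3=S  mem[L0]=30
14. P0: load  L7  bus=[-]  L7: P0=S P1=I P2=I P3=S  mem[L7]=7
15. P1: load  L0  bus=[BusRd]  L0: P0=I P1=S P2=I P3=S  mem[L0]=30
16. P1: load  L7  bus=[BusRd]  L7: P0=S P1=S P2=I P3=S  mem[L7]=7
17. P1: load  L1  bus=[-]  L1: P0=I P1=M P2=I P3=I  mem[L1]=60
18. P2: store L7 := 52  bus=[BusRdX]  L7: P0=I P1=I P2=M P3=I  mem[L7]=7
19. P2: load  L5  bus=[-]  L5: P0=I P1=I P2=S P3=I  mem[L5]=30
20. P1: store L5 := 27  bus=[BusRdX]  L5: P0=I P1=M P2=I P3=I  mem[L5]=30
21. P3: store L7 := 30  bus=[BusRdX,Flush]  L7: P0=I P1=I P2=I P3=M  mem[L7]=52
22. P0: store L7 := 31  bus=[BusRdX,Flush]  L7: P0=M P1=I P2=I P3=I  mem[L7]=30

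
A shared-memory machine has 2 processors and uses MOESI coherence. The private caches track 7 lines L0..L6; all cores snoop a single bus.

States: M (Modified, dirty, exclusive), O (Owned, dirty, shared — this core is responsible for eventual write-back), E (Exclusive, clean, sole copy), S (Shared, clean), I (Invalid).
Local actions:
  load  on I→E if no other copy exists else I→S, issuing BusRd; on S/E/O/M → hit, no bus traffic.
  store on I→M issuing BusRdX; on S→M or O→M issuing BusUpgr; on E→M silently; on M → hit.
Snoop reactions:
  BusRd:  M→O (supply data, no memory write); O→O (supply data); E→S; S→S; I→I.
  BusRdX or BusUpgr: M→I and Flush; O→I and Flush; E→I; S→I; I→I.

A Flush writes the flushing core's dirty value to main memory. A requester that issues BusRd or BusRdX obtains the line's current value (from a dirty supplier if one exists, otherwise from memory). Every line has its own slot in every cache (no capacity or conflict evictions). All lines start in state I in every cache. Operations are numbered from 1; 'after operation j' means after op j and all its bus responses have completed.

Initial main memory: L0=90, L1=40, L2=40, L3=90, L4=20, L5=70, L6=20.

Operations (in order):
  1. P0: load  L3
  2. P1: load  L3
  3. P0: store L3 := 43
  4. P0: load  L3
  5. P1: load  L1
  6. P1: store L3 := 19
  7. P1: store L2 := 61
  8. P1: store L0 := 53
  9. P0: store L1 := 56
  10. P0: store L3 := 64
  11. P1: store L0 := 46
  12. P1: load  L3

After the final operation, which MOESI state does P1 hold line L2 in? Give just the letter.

state = M

[1] P0: load  L3 | P0:E(90), P1:I | bus: BusRd
[2] P1: load  L3 | P0:S(90), P1:S(90) | bus: BusRd
[3] P0: store L3 := 43 | P0:M(43), P1:I | bus: BusUpgr
[4] P0: load  L3 | P0:M(43), P1:I | bus: none
[5] P1: load  L1 | P0:I, P1:E(40) | bus: BusRd
[6] P1: store L3 := 19 | P0:I, P1:M(19) | bus: BusRdX,Flush
[7] P1: store L2 := 61 | P0:I, P1:M(61) | bus: BusRdX
[8] P1: store L0 := 53 | P0:I, P1:M(53) | bus: BusRdX
[9] P0: store L1 := 56 | P0:M(56), P1:I | bus: BusRdX
[10] P0: store L3 := 64 | P0:M(64), P1:I | bus: BusRdX,Flush
[11] P1: store L0 := 46 | P0:I, P1:M(46) | bus: none
[12] P1: load  L3 | P0:O(64), P1:S(64) | bus: BusRd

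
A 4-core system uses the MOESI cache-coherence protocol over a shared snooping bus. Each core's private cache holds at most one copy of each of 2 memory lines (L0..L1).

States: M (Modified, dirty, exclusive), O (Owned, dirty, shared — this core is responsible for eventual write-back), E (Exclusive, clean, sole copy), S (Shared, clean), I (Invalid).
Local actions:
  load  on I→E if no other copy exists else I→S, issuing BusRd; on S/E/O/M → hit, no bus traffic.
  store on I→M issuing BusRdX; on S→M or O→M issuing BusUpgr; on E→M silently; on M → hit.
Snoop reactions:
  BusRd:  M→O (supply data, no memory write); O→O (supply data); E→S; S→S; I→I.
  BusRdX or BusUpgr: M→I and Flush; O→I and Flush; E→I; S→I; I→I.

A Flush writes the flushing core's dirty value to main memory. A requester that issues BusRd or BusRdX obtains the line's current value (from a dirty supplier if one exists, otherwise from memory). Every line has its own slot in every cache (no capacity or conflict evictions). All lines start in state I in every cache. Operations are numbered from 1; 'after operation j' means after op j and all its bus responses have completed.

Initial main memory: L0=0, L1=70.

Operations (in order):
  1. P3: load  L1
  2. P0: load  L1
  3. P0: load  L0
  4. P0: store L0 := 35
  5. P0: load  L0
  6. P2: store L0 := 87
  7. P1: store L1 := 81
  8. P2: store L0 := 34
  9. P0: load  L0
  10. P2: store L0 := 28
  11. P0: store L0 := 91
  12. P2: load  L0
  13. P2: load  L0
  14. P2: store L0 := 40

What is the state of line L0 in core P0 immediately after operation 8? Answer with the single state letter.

1. P3: load  L1  bus=[BusRd]  L1: P0=I P1=I P2=I P3=E  mem[L1]=70
2. P0: load  L1  bus=[BusRd]  L1: P0=S P1=I P2=I P3=S  mem[L1]=70
3. P0: load  L0  bus=[BusRd]  L0: P0=E P1=I P2=I P3=I  mem[L0]=0
4. P0: store L0 := 35  bus=[-]  L0: P0=M P1=I P2=I P3=I  mem[L0]=0
5. P0: load  L0  bus=[-]  L0: P0=M P1=I P2=I P3=I  mem[L0]=0
6. P2: store L0 := 87  bus=[BusRdX,Flush]  L0: P0=I P1=I P2=M P3=I  mem[L0]=35
7. P1: store L1 := 81  bus=[BusRdX]  L1: P0=I P1=M P2=I P3=I  mem[L1]=70
8. P2: store L0 := 34  bus=[-]  L0: P0=I P1=I P2=M P3=I  mem[L0]=35
9. P0: load  L0  bus=[BusRd]  L0: P0=S P1=I P2=O P3=I  mem[L0]=35
10. P2: store L0 := 28  bus=[BusUpgr]  L0: P0=I P1=I P2=M P3=I  mem[L0]=35
11. P0: store L0 := 91  bus=[BusRdX,Flush]  L0: P0=M P1=I P2=I P3=I  mem[L0]=28
12. P2: load  L0  bus=[BusRd]  L0: P0=O P1=I P2=S P3=I  mem[L0]=28
13. P2: load  L0  bus=[-]  L0: P0=O P1=I P2=S P3=I  mem[L0]=28
14. P2: store L0 := 40  bus=[BusUpgr,Flush]  L0: P0=I P1=I P2=M P3=I  mem[L0]=91

state = I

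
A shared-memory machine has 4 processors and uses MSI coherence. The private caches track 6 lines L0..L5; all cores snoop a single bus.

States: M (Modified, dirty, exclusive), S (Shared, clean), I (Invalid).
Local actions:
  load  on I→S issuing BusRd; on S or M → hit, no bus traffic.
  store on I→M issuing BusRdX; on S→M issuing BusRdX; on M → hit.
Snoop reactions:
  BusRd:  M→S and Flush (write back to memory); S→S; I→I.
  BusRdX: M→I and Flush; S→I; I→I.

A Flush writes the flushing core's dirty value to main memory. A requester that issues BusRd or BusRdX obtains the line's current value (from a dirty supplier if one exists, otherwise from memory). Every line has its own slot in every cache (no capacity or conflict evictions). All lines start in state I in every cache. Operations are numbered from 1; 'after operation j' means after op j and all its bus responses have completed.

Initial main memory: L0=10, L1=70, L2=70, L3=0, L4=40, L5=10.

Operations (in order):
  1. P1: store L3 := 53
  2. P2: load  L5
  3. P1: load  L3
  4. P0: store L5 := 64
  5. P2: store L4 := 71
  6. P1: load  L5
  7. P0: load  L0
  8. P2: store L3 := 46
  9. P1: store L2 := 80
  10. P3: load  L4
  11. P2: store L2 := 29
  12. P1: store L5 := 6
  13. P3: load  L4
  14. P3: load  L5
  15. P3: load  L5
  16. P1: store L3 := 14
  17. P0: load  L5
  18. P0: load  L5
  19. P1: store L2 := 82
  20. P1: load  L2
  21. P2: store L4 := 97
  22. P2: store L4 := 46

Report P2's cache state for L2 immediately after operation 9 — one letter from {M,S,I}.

  op1 P1: store L3 := 53 → I/M/I/I on L3; bus BusRdX; mem=0
  op2 P2: load  L5 → I/I/S/I on L5; bus BusRd; mem=10
  op3 P1: load  L3 → I/M/I/I on L3; bus (none); mem=0
  op4 P0: store L5 := 64 → M/I/I/I on L5; bus BusRdX; mem=10
  op5 P2: store L4 := 71 → I/I/M/I on L4; bus BusRdX; mem=40
  op6 P1: load  L5 → S/S/I/I on L5; bus BusRd Flush; mem=64
  op7 P0: load  L0 → S/I/I/I on L0; bus BusRd; mem=10
  op8 P2: store L3 := 46 → I/I/M/I on L3; bus BusRdX Flush; mem=53
  op9 P1: store L2 := 80 → I/M/I/I on L2; bus BusRdX; mem=70
  op10 P3: load  L4 → I/I/S/S on L4; bus BusRd Flush; mem=71
  op11 P2: store L2 := 29 → I/I/M/I on L2; bus BusRdX Flush; mem=80
  op12 P1: store L5 := 6 → I/M/I/I on L5; bus BusRdX; mem=64
  op13 P3: load  L4 → I/I/S/S on L4; bus (none); mem=71
  op14 P3: load  L5 → I/S/I/S on L5; bus BusRd Flush; mem=6
  op15 P3: load  L5 → I/S/I/S on L5; bus (none); mem=6
  op16 P1: store L3 := 14 → I/M/I/I on L3; bus BusRdX Flush; mem=46
  op17 P0: load  L5 → S/S/I/S on L5; bus BusRd; mem=6
  op18 P0: load  L5 → S/S/I/S on L5; bus (none); mem=6
  op19 P1: store L2 := 82 → I/M/I/I on L2; bus BusRdX Flush; mem=29
  op20 P1: load  L2 → I/M/I/I on L2; bus (none); mem=29
  op21 P2: store L4 := 97 → I/I/M/I on L4; bus BusRdX; mem=71
  op22 P2: store L4 := 46 → I/I/M/I on L4; bus (none); mem=71

state = I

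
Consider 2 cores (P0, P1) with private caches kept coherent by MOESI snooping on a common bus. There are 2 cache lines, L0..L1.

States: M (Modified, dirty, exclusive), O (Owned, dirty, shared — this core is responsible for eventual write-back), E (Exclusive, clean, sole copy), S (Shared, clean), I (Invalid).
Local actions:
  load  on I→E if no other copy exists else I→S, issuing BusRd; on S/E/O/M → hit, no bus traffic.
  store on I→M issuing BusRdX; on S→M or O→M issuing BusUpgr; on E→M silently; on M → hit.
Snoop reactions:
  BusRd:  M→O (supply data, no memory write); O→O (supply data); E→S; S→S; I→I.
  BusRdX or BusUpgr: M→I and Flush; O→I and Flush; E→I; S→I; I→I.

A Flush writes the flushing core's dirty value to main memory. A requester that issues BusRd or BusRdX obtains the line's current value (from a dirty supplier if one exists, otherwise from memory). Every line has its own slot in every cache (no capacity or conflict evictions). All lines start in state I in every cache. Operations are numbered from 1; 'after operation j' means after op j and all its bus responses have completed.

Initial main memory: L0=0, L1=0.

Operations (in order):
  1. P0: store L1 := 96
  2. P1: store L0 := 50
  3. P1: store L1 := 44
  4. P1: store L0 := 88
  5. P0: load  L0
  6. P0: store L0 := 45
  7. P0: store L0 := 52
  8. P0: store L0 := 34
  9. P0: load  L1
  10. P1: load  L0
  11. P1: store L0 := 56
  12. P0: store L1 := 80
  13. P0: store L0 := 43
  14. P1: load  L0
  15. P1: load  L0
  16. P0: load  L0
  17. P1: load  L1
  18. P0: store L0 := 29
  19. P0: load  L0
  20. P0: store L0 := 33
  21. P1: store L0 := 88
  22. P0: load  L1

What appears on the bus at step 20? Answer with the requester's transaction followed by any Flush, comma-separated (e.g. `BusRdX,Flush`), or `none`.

step 1: P0: store L1 := 96  ⟶  MI  (L1)  txn=BusRdX  M[L1]=0
step 2: P1: store L0 := 50  ⟶  IM  (L0)  txn=BusRdX  M[L0]=0
step 3: P1: store L1 := 44  ⟶  IM  (L1)  txn=BusRdX+Flush  M[L1]=96
step 4: P1: store L0 := 88  ⟶  IM  (L0)  txn=∅  M[L0]=0
step 5: P0: load  L0  ⟶  SO  (L0)  txn=BusRd  M[L0]=0
step 6: P0: store L0 := 45  ⟶  MI  (L0)  txn=BusUpgr+Flush  M[L0]=88
step 7: P0: store L0 := 52  ⟶  MI  (L0)  txn=∅  M[L0]=88
step 8: P0: store L0 := 34  ⟶  MI  (L0)  txn=∅  M[L0]=88
step 9: P0: load  L1  ⟶  SO  (L1)  txn=BusRd  M[L1]=96
step 10: P1: load  L0  ⟶  OS  (L0)  txn=BusRd  M[L0]=88
step 11: P1: store L0 := 56  ⟶  IM  (L0)  txn=BusUpgr+Flush  M[L0]=34
step 12: P0: store L1 := 80  ⟶  MI  (L1)  txn=BusUpgr+Flush  M[L1]=44
step 13: P0: store L0 := 43  ⟶  MI  (L0)  txn=BusRdX+Flush  M[L0]=56
step 14: P1: load  L0  ⟶  OS  (L0)  txn=BusRd  M[L0]=56
step 15: P1: load  L0  ⟶  OS  (L0)  txn=∅  M[L0]=56
step 16: P0: load  L0  ⟶  OS  (L0)  txn=∅  M[L0]=56
step 17: P1: load  L1  ⟶  OS  (L1)  txn=BusRd  M[L1]=44
step 18: P0: store L0 := 29  ⟶  MI  (L0)  txn=BusUpgr  M[L0]=56
step 19: P0: load  L0  ⟶  MI  (L0)  txn=∅  M[L0]=56
step 20: P0: store L0 := 33  ⟶  MI  (L0)  txn=∅  M[L0]=56
step 21: P1: store L0 := 88  ⟶  IM  (L0)  txn=BusRdX+Flush  M[L0]=33
step 22: P0: load  L1  ⟶  OS  (L1)  txn=∅  M[L1]=44

bus = none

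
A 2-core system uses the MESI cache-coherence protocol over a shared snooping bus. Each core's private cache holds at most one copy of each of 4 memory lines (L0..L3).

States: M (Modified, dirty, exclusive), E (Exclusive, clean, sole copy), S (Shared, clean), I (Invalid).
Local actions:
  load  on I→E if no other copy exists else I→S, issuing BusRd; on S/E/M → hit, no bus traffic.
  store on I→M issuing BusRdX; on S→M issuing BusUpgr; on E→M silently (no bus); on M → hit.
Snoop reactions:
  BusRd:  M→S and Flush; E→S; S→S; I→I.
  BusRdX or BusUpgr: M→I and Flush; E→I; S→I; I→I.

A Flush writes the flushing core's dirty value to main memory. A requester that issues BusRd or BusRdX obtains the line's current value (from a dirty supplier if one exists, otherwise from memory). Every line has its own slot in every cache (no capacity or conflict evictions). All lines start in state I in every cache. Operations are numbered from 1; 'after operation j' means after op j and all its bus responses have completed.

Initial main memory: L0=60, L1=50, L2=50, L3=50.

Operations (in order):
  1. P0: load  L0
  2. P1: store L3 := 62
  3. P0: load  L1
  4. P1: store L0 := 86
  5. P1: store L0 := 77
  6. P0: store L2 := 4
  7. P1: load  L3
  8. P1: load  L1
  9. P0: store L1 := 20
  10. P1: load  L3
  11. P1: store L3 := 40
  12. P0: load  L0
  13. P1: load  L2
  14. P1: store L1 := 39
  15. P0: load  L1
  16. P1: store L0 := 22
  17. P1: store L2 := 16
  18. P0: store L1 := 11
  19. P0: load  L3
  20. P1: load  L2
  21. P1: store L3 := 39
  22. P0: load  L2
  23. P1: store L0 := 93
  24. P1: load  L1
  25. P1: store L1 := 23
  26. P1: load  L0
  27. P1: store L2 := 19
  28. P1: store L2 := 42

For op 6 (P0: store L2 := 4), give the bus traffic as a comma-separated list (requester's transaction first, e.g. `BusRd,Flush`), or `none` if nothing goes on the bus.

bus = BusRdX

1. P0: load  L0  bus=[BusRd]  L0: P0=E P1=I  mem[L0]=60
2. P1: store L3 := 62  bus=[BusRdX]  L3: P0=I P1=M  mem[L3]=50
3. P0: load  L1  bus=[BusRd]  L1: P0=E P1=I  mem[L1]=50
4. P1: store L0 := 86  bus=[BusRdX]  L0: P0=I P1=M  mem[L0]=60
5. P1: store L0 := 77  bus=[-]  L0: P0=I P1=M  mem[L0]=60
6. P0: store L2 := 4  bus=[BusRdX]  L2: P0=M P1=I  mem[L2]=50
7. P1: load  L3  bus=[-]  L3: P0=I P1=M  mem[L3]=50
8. P1: load  L1  bus=[BusRd]  L1: P0=S P1=S  mem[L1]=50
9. P0: store L1 := 20  bus=[BusUpgr]  L1: P0=M P1=I  mem[L1]=50
10. P1: load  L3  bus=[-]  L3: P0=I P1=M  mem[L3]=50
11. P1: store L3 := 40  bus=[-]  L3: P0=I P1=M  mem[L3]=50
12. P0: load  L0  bus=[BusRd,Flush]  L0: P0=S P1=S  mem[L0]=77
13. P1: load  L2  bus=[BusRd,Flush]  L2: P0=S P1=S  mem[L2]=4
14. P1: store L1 := 39  bus=[BusRdX,Flush]  L1: P0=I P1=M  mem[L1]=20
15. P0: load  L1  bus=[BusRd,Flush]  L1: P0=S P1=S  mem[L1]=39
16. P1: store L0 := 22  bus=[BusUpgr]  L0: P0=I P1=M  mem[L0]=77
17. P1: store L2 := 16  bus=[BusUpgr]  L2: P0=I P1=M  mem[L2]=4
18. P0: store L1 := 11  bus=[BusUpgr]  L1: P0=M P1=I  mem[L1]=39
19. P0: load  L3  bus=[BusRd,Flush]  L3: P0=S P1=S  mem[L3]=40
20. P1: load  L2  bus=[-]  L2: P0=I P1=M  mem[L2]=4
21. P1: store L3 := 39  bus=[BusUpgr]  L3: P0=I P1=M  mem[L3]=40
22. P0: load  L2  bus=[BusRd,Flush]  L2: P0=S P1=S  mem[L2]=16
23. P1: store L0 := 93  bus=[-]  L0: P0=I P1=M  mem[L0]=77
24. P1: load  L1  bus=[BusRd,Flush]  L1: P0=S P1=S  mem[L1]=11
25. P1: store L1 := 23  bus=[BusUpgr]  L1: P0=I P1=M  mem[L1]=11
26. P1: load  L0  bus=[-]  L0: P0=I P1=M  mem[L0]=77
27. P1: store L2 := 19  bus=[BusUpgr]  L2: P0=I P1=M  mem[L2]=16
28. P1: store L2 := 42  bus=[-]  L2: P0=I P1=M  mem[L2]=16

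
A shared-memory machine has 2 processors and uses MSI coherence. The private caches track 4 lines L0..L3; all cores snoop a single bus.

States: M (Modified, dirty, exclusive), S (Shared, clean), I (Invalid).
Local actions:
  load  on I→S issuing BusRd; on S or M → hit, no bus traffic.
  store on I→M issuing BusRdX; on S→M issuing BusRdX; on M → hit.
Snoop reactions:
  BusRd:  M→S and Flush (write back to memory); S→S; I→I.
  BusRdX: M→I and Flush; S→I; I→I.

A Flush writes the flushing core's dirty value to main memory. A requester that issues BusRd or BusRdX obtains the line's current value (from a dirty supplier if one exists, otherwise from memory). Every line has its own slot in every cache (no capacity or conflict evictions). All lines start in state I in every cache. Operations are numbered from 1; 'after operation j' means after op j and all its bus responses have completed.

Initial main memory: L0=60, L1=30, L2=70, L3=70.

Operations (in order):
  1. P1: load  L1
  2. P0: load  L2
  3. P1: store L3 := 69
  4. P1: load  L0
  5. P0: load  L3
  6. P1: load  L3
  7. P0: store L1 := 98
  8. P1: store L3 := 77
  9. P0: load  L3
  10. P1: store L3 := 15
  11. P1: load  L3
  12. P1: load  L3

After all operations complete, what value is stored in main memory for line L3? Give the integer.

memory[L3] = 77

step 1: P1: load  L1  ⟶  IS  (L1)  txn=BusRd  M[L1]=30
step 2: P0: load  L2  ⟶  SI  (L2)  txn=BusRd  M[L2]=70
step 3: P1: store L3 := 69  ⟶  IM  (L3)  txn=BusRdX  M[L3]=70
step 4: P1: load  L0  ⟶  IS  (L0)  txn=BusRd  M[L0]=60
step 5: P0: load  L3  ⟶  SS  (L3)  txn=BusRd+Flush  M[L3]=69
step 6: P1: load  L3  ⟶  SS  (L3)  txn=∅  M[L3]=69
step 7: P0: store L1 := 98  ⟶  MI  (L1)  txn=BusRdX  M[L1]=30
step 8: P1: store L3 := 77  ⟶  IM  (L3)  txn=BusRdX  M[L3]=69
step 9: P0: load  L3  ⟶  SS  (L3)  txn=BusRd+Flush  M[L3]=77
step 10: P1: store L3 := 15  ⟶  IM  (L3)  txn=BusRdX  M[L3]=77
step 11: P1: load  L3  ⟶  IM  (L3)  txn=∅  M[L3]=77
step 12: P1: load  L3  ⟶  IM  (L3)  txn=∅  M[L3]=77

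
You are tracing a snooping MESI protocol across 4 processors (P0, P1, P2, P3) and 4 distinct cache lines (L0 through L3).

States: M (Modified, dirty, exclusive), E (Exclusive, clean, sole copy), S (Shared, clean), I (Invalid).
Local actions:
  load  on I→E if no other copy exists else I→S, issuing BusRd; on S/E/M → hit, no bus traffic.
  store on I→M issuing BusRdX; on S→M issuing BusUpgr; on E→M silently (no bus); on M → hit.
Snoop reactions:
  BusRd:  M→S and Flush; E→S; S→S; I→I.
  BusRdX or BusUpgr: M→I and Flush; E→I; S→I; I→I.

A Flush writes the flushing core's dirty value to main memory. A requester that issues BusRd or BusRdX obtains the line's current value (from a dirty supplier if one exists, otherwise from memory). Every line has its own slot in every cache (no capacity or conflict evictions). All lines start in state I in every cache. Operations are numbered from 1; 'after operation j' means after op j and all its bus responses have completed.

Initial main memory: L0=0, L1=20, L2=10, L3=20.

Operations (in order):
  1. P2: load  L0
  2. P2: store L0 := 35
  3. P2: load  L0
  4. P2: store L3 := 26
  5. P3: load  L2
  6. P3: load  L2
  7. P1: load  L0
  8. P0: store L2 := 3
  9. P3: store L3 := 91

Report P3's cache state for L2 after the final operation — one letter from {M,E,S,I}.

1. P2: load  L0  bus=[BusRd]  L0: P0=I P1=I P2=E P3=I  mem[L0]=0
2. P2: store L0 := 35  bus=[-]  L0: P0=I P1=I P2=M P3=I  mem[L0]=0
3. P2: load  L0  bus=[-]  L0: P0=I P1=I P2=M P3=I  mem[L0]=0
4. P2: store L3 := 26  bus=[BusRdX]  L3: P0=I P1=I P2=M P3=I  mem[L3]=20
5. P3: load  L2  bus=[BusRd]  L2: P0=I P1=I P2=I P3=E  mem[L2]=10
6. P3: load  L2  bus=[-]  L2: P0=I P1=I P2=I P3=E  mem[L2]=10
7. P1: load  L0  bus=[BusRd,Flush]  L0: P0=I P1=S P2=S P3=I  mem[L0]=35
8. P0: store L2 := 3  bus=[BusRdX]  L2: P0=M P1=I P2=I P3=I  mem[L2]=10
9. P3: store L3 := 91  bus=[BusRdX,Flush]  L3: P0=I P1=I P2=I P3=M  mem[L3]=26

state = I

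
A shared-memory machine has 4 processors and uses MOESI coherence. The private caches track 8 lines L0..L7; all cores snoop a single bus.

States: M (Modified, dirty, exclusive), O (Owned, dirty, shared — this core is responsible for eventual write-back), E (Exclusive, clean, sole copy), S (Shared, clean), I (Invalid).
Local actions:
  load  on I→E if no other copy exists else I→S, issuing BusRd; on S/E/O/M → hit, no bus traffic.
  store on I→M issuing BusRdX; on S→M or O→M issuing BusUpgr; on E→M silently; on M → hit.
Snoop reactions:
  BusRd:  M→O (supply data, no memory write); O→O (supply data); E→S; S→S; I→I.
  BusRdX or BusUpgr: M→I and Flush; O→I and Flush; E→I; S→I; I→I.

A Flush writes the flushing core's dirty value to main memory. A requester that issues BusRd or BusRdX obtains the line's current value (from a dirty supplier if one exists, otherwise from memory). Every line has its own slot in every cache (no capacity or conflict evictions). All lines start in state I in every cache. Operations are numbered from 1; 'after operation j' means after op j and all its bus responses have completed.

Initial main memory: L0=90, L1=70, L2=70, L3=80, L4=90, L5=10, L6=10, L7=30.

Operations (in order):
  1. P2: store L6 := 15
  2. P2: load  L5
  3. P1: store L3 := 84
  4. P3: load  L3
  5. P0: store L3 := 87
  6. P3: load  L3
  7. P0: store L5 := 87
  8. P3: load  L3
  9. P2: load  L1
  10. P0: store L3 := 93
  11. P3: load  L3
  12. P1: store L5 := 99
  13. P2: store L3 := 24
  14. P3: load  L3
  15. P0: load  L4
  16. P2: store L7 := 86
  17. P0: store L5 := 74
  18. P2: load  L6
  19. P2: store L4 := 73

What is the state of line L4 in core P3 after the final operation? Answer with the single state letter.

1. P2: store L6 := 15  bus=[BusRdX]  L6: P0=I P1=I P2=M P3=I  mem[L6]=10
2. P2: load  L5  bus=[BusRd]  L5: P0=I P1=I P2=E P3=I  mem[L5]=10
3. P1: store L3 := 84  bus=[BusRdX]  L3: P0=I P1=M P2=I P3=I  mem[L3]=80
4. P3: load  L3  bus=[BusRd]  L3: P0=I P1=O P2=I P3=S  mem[L3]=80
5. P0: store L3 := 87  bus=[BusRdX,Flush]  L3: P0=M P1=I P2=I P3=I  mem[L3]=84
6. P3: load  L3  bus=[BusRd]  L3: P0=O P1=I P2=I P3=S  mem[L3]=84
7. P0: store L5 := 87  bus=[BusRdX]  L5: P0=M P1=I P2=I P3=I  mem[L5]=10
8. P3: load  L3  bus=[-]  L3: P0=O P1=I P2=I P3=S  mem[L3]=84
9. P2: load  L1  bus=[BusRd]  L1: P0=I P1=I P2=E P3=I  mem[L1]=70
10. P0: store L3 := 93  bus=[BusUpgr]  L3: P0=M P1=I P2=I P3=I  mem[L3]=84
11. P3: load  L3  bus=[BusRd]  L3: P0=O P1=I P2=I P3=S  mem[L3]=84
12. P1: store L5 := 99  bus=[BusRdX,Flush]  L5: P0=I P1=M P2=I P3=I  mem[L5]=87
13. P2: store L3 := 24  bus=[BusRdX,Flush]  L3: P0=I P1=I P2=M P3=I  mem[L3]=93
14. P3: load  L3  bus=[BusRd]  L3: P0=I P1=I P2=O P3=S  mem[L3]=93
15. P0: load  L4  bus=[BusRd]  L4: P0=E P1=I P2=I P3=I  mem[L4]=90
16. P2: store L7 := 86  bus=[BusRdX]  L7: P0=I P1=I P2=M P3=I  mem[L7]=30
17. P0: store L5 := 74  bus=[BusRdX,Flush]  L5: P0=M P1=I P2=I P3=I  mem[L5]=99
18. P2: load  L6  bus=[-]  L6: P0=I P1=I P2=M P3=I  mem[L6]=10
19. P2: store L4 := 73  bus=[BusRdX]  L4: P0=I P1=I P2=M P3=I  mem[L4]=90

state = I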